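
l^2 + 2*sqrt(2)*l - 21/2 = (l - 3*sqrt(2)/2)*(l + 7*sqrt(2)/2)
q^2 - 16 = (q - 4)*(q + 4)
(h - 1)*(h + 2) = h^2 + h - 2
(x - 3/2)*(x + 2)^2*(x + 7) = x^4 + 19*x^3/2 + 31*x^2/2 - 20*x - 42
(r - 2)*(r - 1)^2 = r^3 - 4*r^2 + 5*r - 2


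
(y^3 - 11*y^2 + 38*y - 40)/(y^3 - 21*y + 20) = (y^2 - 7*y + 10)/(y^2 + 4*y - 5)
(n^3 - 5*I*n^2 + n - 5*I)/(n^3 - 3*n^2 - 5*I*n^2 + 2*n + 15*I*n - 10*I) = (n^2 + 1)/(n^2 - 3*n + 2)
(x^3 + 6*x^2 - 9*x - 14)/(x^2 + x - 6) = (x^2 + 8*x + 7)/(x + 3)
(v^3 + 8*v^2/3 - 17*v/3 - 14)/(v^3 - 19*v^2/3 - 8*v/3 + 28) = (v + 3)/(v - 6)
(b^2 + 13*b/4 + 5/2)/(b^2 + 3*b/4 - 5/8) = 2*(b + 2)/(2*b - 1)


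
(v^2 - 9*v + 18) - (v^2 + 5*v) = 18 - 14*v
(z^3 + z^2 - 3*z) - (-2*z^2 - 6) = z^3 + 3*z^2 - 3*z + 6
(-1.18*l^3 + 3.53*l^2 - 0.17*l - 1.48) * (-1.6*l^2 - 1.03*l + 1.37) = 1.888*l^5 - 4.4326*l^4 - 4.9805*l^3 + 7.3792*l^2 + 1.2915*l - 2.0276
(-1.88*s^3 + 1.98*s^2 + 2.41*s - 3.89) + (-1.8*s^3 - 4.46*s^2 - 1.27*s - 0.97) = -3.68*s^3 - 2.48*s^2 + 1.14*s - 4.86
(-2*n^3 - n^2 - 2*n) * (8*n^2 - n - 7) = -16*n^5 - 6*n^4 - n^3 + 9*n^2 + 14*n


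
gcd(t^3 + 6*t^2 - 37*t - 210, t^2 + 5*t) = t + 5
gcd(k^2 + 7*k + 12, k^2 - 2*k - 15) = k + 3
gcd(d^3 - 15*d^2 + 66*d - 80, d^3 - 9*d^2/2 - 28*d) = d - 8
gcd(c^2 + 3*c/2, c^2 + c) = c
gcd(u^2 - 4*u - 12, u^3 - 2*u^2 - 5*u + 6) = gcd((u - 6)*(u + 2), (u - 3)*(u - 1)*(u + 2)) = u + 2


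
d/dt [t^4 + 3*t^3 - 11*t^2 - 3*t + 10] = 4*t^3 + 9*t^2 - 22*t - 3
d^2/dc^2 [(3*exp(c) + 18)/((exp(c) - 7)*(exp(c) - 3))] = 3*(exp(4*c) + 34*exp(3*c) - 306*exp(2*c) + 306*exp(c) + 1701)*exp(c)/(exp(6*c) - 30*exp(5*c) + 363*exp(4*c) - 2260*exp(3*c) + 7623*exp(2*c) - 13230*exp(c) + 9261)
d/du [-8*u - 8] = -8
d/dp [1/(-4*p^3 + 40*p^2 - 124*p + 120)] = (3*p^2 - 20*p + 31)/(4*(p^3 - 10*p^2 + 31*p - 30)^2)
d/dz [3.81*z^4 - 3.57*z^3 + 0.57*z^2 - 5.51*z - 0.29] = 15.24*z^3 - 10.71*z^2 + 1.14*z - 5.51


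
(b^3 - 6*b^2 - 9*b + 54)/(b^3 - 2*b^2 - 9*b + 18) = (b - 6)/(b - 2)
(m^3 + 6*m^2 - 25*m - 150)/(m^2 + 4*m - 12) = (m^2 - 25)/(m - 2)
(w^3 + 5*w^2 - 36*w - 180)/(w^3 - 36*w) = (w + 5)/w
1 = 1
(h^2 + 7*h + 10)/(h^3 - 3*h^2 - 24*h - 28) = (h + 5)/(h^2 - 5*h - 14)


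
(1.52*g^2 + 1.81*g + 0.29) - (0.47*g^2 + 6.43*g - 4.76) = 1.05*g^2 - 4.62*g + 5.05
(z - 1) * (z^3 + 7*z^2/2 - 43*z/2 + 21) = z^4 + 5*z^3/2 - 25*z^2 + 85*z/2 - 21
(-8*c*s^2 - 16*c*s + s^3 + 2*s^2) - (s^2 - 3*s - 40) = -8*c*s^2 - 16*c*s + s^3 + s^2 + 3*s + 40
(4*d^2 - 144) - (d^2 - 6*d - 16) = 3*d^2 + 6*d - 128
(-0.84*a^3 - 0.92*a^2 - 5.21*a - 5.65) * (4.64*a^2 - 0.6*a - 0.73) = -3.8976*a^5 - 3.7648*a^4 - 23.0092*a^3 - 22.4184*a^2 + 7.1933*a + 4.1245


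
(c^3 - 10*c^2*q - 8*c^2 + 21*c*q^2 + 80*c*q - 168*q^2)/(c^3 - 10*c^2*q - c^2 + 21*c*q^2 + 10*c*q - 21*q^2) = (c - 8)/(c - 1)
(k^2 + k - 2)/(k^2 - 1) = (k + 2)/(k + 1)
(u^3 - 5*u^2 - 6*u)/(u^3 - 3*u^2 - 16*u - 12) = u/(u + 2)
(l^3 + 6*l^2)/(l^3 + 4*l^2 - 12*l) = l/(l - 2)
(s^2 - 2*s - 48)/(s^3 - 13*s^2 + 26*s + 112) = (s + 6)/(s^2 - 5*s - 14)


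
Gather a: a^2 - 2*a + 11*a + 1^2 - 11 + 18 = a^2 + 9*a + 8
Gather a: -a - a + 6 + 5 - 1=10 - 2*a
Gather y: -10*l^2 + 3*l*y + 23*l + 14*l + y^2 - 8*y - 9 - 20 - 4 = -10*l^2 + 37*l + y^2 + y*(3*l - 8) - 33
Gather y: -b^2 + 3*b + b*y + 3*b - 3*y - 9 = -b^2 + 6*b + y*(b - 3) - 9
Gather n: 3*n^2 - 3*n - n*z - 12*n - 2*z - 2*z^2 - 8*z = 3*n^2 + n*(-z - 15) - 2*z^2 - 10*z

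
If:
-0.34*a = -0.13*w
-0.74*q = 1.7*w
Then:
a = 0.382352941176471*w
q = -2.2972972972973*w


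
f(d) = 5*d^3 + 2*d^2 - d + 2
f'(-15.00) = 3314.00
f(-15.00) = -16408.00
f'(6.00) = 563.00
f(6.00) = 1148.00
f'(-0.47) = 0.43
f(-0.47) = 2.39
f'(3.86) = 237.93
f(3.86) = 315.50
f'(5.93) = 550.19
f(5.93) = 1109.04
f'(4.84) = 369.74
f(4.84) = 610.91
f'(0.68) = 8.66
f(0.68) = 3.82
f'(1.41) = 34.46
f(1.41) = 18.58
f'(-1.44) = 24.34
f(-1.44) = -7.34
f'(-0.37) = -0.43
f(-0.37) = 2.39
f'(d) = 15*d^2 + 4*d - 1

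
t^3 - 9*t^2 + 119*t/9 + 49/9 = (t - 7)*(t - 7/3)*(t + 1/3)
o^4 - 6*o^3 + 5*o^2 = o^2*(o - 5)*(o - 1)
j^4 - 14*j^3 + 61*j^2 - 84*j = j*(j - 7)*(j - 4)*(j - 3)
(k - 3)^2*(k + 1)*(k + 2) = k^4 - 3*k^3 - 7*k^2 + 15*k + 18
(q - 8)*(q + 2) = q^2 - 6*q - 16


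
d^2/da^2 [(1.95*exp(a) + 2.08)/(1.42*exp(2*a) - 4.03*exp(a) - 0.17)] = (3.93198*exp(4*a) + 27.935518*exp(3*a) - 32.884644*exp(2*a) + 34.453575*exp(a) - 1.368653)*exp(a)/(2.863288*exp(6*a) - 24.378276*exp(5*a) + 68.15787*exp(4*a) - 59.613775*exp(3*a) - 8.159745*exp(2*a) - 0.349401*exp(a) - 0.004913)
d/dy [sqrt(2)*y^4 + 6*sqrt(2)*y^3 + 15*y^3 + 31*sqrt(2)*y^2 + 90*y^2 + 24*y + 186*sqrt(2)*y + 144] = 4*sqrt(2)*y^3 + 18*sqrt(2)*y^2 + 45*y^2 + 62*sqrt(2)*y + 180*y + 24 + 186*sqrt(2)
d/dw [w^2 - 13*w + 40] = 2*w - 13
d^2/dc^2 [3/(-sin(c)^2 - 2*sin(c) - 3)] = 6*(2*sin(c)^4 + 3*sin(c)^3 - 7*sin(c)^2 - 9*sin(c) - 1)/(sin(c)^2 + 2*sin(c) + 3)^3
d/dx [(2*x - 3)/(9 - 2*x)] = 12/(2*x - 9)^2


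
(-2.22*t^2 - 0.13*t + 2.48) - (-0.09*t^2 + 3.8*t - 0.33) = -2.13*t^2 - 3.93*t + 2.81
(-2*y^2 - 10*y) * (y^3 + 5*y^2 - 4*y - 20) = -2*y^5 - 20*y^4 - 42*y^3 + 80*y^2 + 200*y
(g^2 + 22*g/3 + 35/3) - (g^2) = 22*g/3 + 35/3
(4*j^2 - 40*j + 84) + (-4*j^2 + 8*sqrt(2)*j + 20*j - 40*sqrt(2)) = -20*j + 8*sqrt(2)*j - 40*sqrt(2) + 84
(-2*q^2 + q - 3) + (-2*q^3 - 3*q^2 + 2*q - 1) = -2*q^3 - 5*q^2 + 3*q - 4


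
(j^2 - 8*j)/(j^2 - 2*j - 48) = j/(j + 6)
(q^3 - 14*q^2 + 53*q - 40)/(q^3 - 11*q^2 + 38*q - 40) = (q^2 - 9*q + 8)/(q^2 - 6*q + 8)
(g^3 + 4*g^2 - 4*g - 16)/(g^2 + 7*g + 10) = (g^2 + 2*g - 8)/(g + 5)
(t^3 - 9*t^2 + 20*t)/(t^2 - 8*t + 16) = t*(t - 5)/(t - 4)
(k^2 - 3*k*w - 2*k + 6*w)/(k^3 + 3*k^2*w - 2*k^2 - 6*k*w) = (k - 3*w)/(k*(k + 3*w))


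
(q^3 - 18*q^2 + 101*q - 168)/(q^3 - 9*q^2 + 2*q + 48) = (q - 7)/(q + 2)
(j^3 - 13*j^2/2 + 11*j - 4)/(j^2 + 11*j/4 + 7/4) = 2*(2*j^3 - 13*j^2 + 22*j - 8)/(4*j^2 + 11*j + 7)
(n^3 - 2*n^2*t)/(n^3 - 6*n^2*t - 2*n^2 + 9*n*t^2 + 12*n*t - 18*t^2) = n^2*(n - 2*t)/(n^3 - 6*n^2*t - 2*n^2 + 9*n*t^2 + 12*n*t - 18*t^2)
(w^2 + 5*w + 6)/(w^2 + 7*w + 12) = (w + 2)/(w + 4)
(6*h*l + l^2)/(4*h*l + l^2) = (6*h + l)/(4*h + l)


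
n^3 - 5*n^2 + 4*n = n*(n - 4)*(n - 1)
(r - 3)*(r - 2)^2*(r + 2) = r^4 - 5*r^3 + 2*r^2 + 20*r - 24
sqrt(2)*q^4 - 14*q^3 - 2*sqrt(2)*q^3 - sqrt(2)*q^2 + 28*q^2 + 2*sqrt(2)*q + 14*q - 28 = (q - 2)*(q - 1)*(q - 7*sqrt(2))*(sqrt(2)*q + sqrt(2))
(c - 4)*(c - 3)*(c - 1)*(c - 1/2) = c^4 - 17*c^3/2 + 23*c^2 - 43*c/2 + 6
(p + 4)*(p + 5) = p^2 + 9*p + 20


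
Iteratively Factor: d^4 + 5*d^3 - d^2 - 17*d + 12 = (d + 4)*(d^3 + d^2 - 5*d + 3) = (d - 1)*(d + 4)*(d^2 + 2*d - 3) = (d - 1)^2*(d + 4)*(d + 3)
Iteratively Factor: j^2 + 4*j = (j)*(j + 4)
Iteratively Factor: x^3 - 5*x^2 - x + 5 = (x - 5)*(x^2 - 1) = (x - 5)*(x - 1)*(x + 1)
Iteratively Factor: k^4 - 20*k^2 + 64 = (k - 4)*(k^3 + 4*k^2 - 4*k - 16) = (k - 4)*(k + 4)*(k^2 - 4) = (k - 4)*(k + 2)*(k + 4)*(k - 2)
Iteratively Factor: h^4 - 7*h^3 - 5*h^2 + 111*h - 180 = (h - 3)*(h^3 - 4*h^2 - 17*h + 60) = (h - 5)*(h - 3)*(h^2 + h - 12) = (h - 5)*(h - 3)*(h + 4)*(h - 3)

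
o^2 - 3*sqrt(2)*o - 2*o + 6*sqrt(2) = (o - 2)*(o - 3*sqrt(2))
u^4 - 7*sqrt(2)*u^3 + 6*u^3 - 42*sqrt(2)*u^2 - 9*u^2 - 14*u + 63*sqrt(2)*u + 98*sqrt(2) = (u - 2)*(u + 1)*(u + 7)*(u - 7*sqrt(2))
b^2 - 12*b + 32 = (b - 8)*(b - 4)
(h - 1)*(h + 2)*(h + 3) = h^3 + 4*h^2 + h - 6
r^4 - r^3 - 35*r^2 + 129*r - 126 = (r - 3)^2*(r - 2)*(r + 7)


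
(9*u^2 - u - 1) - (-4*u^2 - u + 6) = 13*u^2 - 7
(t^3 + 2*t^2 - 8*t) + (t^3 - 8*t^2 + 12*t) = 2*t^3 - 6*t^2 + 4*t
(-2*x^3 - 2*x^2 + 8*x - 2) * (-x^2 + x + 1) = 2*x^5 - 12*x^3 + 8*x^2 + 6*x - 2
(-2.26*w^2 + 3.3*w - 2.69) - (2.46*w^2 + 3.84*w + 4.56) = -4.72*w^2 - 0.54*w - 7.25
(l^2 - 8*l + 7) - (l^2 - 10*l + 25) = 2*l - 18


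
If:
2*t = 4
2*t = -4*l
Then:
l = -1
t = 2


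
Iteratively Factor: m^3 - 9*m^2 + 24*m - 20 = (m - 2)*(m^2 - 7*m + 10) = (m - 5)*(m - 2)*(m - 2)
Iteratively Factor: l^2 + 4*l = (l)*(l + 4)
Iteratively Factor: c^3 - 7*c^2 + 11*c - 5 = (c - 1)*(c^2 - 6*c + 5) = (c - 5)*(c - 1)*(c - 1)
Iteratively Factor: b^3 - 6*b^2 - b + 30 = (b - 5)*(b^2 - b - 6) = (b - 5)*(b + 2)*(b - 3)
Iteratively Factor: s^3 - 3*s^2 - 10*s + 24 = (s - 4)*(s^2 + s - 6) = (s - 4)*(s - 2)*(s + 3)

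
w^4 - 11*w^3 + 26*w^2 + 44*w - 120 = (w - 6)*(w - 5)*(w - 2)*(w + 2)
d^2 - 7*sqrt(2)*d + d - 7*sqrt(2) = (d + 1)*(d - 7*sqrt(2))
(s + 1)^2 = s^2 + 2*s + 1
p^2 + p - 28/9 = (p - 4/3)*(p + 7/3)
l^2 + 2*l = l*(l + 2)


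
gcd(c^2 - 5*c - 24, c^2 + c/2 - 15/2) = c + 3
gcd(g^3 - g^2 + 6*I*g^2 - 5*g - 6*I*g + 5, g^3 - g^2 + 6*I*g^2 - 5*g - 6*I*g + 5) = g^3 + g^2*(-1 + 6*I) + g*(-5 - 6*I) + 5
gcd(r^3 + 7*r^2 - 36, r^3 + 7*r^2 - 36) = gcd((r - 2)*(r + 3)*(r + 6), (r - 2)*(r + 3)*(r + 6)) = r^3 + 7*r^2 - 36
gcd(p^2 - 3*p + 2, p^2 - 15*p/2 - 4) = 1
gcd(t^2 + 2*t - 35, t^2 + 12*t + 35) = t + 7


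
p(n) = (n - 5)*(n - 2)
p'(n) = 2*n - 7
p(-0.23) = 11.66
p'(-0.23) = -7.46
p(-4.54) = 62.39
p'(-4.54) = -16.08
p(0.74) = 5.37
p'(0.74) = -5.52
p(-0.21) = 11.51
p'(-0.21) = -7.42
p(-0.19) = 11.37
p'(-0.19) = -7.38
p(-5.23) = 73.96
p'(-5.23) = -17.46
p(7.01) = 10.07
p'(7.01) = 7.02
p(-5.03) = 70.51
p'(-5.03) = -17.06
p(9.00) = 28.00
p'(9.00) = 11.00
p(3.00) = -2.00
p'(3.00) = -1.00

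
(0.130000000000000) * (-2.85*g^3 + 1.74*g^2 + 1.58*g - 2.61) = -0.3705*g^3 + 0.2262*g^2 + 0.2054*g - 0.3393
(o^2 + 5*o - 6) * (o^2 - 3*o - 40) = o^4 + 2*o^3 - 61*o^2 - 182*o + 240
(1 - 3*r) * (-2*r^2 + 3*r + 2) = 6*r^3 - 11*r^2 - 3*r + 2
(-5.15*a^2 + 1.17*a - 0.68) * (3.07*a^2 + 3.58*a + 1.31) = -15.8105*a^4 - 14.8451*a^3 - 4.6455*a^2 - 0.9017*a - 0.8908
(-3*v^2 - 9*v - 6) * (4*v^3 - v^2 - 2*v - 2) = -12*v^5 - 33*v^4 - 9*v^3 + 30*v^2 + 30*v + 12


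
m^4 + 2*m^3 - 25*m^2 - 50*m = m*(m - 5)*(m + 2)*(m + 5)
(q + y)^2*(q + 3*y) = q^3 + 5*q^2*y + 7*q*y^2 + 3*y^3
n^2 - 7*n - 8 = (n - 8)*(n + 1)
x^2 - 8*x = x*(x - 8)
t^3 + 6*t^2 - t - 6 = (t - 1)*(t + 1)*(t + 6)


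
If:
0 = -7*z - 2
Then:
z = -2/7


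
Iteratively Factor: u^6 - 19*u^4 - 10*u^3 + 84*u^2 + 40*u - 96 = (u - 1)*(u^5 + u^4 - 18*u^3 - 28*u^2 + 56*u + 96) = (u - 2)*(u - 1)*(u^4 + 3*u^3 - 12*u^2 - 52*u - 48) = (u - 2)*(u - 1)*(u + 2)*(u^3 + u^2 - 14*u - 24) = (u - 4)*(u - 2)*(u - 1)*(u + 2)*(u^2 + 5*u + 6) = (u - 4)*(u - 2)*(u - 1)*(u + 2)*(u + 3)*(u + 2)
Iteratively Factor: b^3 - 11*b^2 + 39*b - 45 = (b - 3)*(b^2 - 8*b + 15) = (b - 3)^2*(b - 5)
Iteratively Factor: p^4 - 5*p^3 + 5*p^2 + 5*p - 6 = (p - 2)*(p^3 - 3*p^2 - p + 3) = (p - 2)*(p + 1)*(p^2 - 4*p + 3) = (p - 2)*(p - 1)*(p + 1)*(p - 3)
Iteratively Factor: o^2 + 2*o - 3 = (o + 3)*(o - 1)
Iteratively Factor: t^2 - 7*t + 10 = (t - 2)*(t - 5)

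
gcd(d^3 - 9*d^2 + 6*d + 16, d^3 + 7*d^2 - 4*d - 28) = d - 2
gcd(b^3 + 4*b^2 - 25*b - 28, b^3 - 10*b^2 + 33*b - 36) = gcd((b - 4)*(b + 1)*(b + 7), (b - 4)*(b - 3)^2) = b - 4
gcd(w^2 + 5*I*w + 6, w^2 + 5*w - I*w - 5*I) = w - I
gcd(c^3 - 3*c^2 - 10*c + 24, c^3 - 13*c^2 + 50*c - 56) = c^2 - 6*c + 8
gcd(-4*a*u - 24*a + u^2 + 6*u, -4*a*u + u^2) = -4*a + u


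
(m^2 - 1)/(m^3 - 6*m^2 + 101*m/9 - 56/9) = 9*(m + 1)/(9*m^2 - 45*m + 56)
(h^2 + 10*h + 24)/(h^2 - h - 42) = (h + 4)/(h - 7)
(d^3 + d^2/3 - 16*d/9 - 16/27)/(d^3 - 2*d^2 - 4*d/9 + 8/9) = (27*d^3 + 9*d^2 - 48*d - 16)/(3*(9*d^3 - 18*d^2 - 4*d + 8))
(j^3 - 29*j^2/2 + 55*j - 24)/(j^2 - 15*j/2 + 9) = (2*j^2 - 17*j + 8)/(2*j - 3)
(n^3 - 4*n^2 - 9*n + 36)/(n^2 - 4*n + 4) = (n^3 - 4*n^2 - 9*n + 36)/(n^2 - 4*n + 4)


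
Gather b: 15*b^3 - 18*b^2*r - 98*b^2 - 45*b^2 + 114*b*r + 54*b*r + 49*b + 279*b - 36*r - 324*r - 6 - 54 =15*b^3 + b^2*(-18*r - 143) + b*(168*r + 328) - 360*r - 60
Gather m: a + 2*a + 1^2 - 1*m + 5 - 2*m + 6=3*a - 3*m + 12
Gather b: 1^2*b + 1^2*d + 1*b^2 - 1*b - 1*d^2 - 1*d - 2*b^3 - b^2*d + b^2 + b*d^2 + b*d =-2*b^3 + b^2*(2 - d) + b*(d^2 + d) - d^2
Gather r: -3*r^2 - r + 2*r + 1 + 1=-3*r^2 + r + 2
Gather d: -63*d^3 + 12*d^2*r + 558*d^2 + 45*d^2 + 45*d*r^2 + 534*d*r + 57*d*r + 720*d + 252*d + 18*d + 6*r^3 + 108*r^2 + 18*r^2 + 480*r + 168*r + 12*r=-63*d^3 + d^2*(12*r + 603) + d*(45*r^2 + 591*r + 990) + 6*r^3 + 126*r^2 + 660*r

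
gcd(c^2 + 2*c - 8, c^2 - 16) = c + 4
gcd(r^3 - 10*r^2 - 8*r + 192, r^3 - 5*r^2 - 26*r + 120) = r - 6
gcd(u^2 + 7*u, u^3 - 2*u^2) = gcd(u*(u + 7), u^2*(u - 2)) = u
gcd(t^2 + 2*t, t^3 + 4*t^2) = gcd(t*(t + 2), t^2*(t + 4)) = t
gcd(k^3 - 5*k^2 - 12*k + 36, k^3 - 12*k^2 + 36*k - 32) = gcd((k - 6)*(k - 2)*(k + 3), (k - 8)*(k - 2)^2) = k - 2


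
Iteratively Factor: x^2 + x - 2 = (x - 1)*(x + 2)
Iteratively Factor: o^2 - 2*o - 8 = (o + 2)*(o - 4)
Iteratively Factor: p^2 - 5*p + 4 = (p - 1)*(p - 4)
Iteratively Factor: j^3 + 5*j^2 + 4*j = (j + 1)*(j^2 + 4*j) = j*(j + 1)*(j + 4)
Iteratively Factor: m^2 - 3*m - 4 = (m + 1)*(m - 4)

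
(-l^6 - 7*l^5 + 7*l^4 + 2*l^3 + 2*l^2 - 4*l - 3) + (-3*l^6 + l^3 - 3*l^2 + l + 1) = -4*l^6 - 7*l^5 + 7*l^4 + 3*l^3 - l^2 - 3*l - 2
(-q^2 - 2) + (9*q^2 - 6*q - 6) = 8*q^2 - 6*q - 8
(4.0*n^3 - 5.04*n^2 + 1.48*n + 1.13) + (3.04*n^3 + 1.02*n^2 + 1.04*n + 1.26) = 7.04*n^3 - 4.02*n^2 + 2.52*n + 2.39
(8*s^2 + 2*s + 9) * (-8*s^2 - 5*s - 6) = -64*s^4 - 56*s^3 - 130*s^2 - 57*s - 54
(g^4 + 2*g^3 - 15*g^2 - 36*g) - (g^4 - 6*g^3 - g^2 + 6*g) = 8*g^3 - 14*g^2 - 42*g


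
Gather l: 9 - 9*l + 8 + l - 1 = 16 - 8*l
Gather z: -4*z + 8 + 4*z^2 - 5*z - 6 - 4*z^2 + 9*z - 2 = 0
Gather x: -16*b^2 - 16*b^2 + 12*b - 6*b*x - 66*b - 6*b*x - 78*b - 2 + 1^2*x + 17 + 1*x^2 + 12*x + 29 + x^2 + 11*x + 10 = -32*b^2 - 132*b + 2*x^2 + x*(24 - 12*b) + 54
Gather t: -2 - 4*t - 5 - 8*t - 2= -12*t - 9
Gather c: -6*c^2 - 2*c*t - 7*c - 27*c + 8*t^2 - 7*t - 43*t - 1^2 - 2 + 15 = -6*c^2 + c*(-2*t - 34) + 8*t^2 - 50*t + 12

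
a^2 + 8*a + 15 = (a + 3)*(a + 5)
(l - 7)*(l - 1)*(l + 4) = l^3 - 4*l^2 - 25*l + 28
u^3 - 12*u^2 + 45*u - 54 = (u - 6)*(u - 3)^2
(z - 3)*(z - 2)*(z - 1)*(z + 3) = z^4 - 3*z^3 - 7*z^2 + 27*z - 18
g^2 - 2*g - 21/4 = (g - 7/2)*(g + 3/2)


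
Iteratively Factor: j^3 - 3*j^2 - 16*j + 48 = (j - 4)*(j^2 + j - 12) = (j - 4)*(j + 4)*(j - 3)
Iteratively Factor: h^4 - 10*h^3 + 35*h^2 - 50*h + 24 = (h - 1)*(h^3 - 9*h^2 + 26*h - 24) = (h - 2)*(h - 1)*(h^2 - 7*h + 12) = (h - 4)*(h - 2)*(h - 1)*(h - 3)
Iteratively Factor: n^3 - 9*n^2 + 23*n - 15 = (n - 1)*(n^2 - 8*n + 15) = (n - 5)*(n - 1)*(n - 3)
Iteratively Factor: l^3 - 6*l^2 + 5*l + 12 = (l - 4)*(l^2 - 2*l - 3) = (l - 4)*(l - 3)*(l + 1)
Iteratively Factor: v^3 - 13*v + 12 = (v + 4)*(v^2 - 4*v + 3) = (v - 3)*(v + 4)*(v - 1)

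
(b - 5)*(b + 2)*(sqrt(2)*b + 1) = sqrt(2)*b^3 - 3*sqrt(2)*b^2 + b^2 - 10*sqrt(2)*b - 3*b - 10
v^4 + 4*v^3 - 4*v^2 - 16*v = v*(v - 2)*(v + 2)*(v + 4)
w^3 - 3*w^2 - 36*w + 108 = (w - 6)*(w - 3)*(w + 6)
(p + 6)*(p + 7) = p^2 + 13*p + 42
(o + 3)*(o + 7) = o^2 + 10*o + 21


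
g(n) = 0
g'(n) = 0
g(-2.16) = 0.00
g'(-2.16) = 0.00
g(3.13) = 0.00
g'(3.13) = 0.00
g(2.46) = 0.00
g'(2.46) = 0.00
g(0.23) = 0.00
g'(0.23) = 0.00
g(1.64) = 0.00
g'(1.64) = 0.00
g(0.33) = 0.00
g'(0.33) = 0.00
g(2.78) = 0.00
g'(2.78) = 0.00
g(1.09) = 0.00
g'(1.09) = 0.00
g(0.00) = 0.00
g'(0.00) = 0.00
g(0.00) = 0.00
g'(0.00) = 0.00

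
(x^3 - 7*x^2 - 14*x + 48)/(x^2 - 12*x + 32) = (x^2 + x - 6)/(x - 4)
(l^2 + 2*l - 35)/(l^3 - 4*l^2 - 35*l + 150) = (l + 7)/(l^2 + l - 30)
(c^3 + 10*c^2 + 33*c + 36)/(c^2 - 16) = (c^2 + 6*c + 9)/(c - 4)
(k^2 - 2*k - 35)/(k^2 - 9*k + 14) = (k + 5)/(k - 2)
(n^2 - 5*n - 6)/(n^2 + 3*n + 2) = (n - 6)/(n + 2)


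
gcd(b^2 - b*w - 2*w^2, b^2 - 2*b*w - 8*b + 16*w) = -b + 2*w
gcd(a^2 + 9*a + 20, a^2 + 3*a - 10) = a + 5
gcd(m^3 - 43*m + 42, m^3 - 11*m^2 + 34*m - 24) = m^2 - 7*m + 6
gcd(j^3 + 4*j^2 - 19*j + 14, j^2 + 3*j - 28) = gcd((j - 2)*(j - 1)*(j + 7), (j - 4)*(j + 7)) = j + 7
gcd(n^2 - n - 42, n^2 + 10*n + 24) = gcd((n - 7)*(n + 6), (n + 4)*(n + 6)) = n + 6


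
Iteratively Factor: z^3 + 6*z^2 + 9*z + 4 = (z + 4)*(z^2 + 2*z + 1) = (z + 1)*(z + 4)*(z + 1)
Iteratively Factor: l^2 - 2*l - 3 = (l - 3)*(l + 1)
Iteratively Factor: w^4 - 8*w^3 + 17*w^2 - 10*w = (w)*(w^3 - 8*w^2 + 17*w - 10) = w*(w - 5)*(w^2 - 3*w + 2) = w*(w - 5)*(w - 2)*(w - 1)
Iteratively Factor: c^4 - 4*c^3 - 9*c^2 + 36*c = (c + 3)*(c^3 - 7*c^2 + 12*c) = (c - 4)*(c + 3)*(c^2 - 3*c) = (c - 4)*(c - 3)*(c + 3)*(c)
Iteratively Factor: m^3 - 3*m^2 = (m - 3)*(m^2) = m*(m - 3)*(m)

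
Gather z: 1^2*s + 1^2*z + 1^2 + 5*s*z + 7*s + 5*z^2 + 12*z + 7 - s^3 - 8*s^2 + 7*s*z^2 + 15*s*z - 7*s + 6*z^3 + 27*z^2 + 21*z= -s^3 - 8*s^2 + s + 6*z^3 + z^2*(7*s + 32) + z*(20*s + 34) + 8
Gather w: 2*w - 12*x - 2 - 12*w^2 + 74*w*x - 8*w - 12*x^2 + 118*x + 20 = -12*w^2 + w*(74*x - 6) - 12*x^2 + 106*x + 18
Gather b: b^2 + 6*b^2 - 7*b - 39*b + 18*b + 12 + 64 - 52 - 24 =7*b^2 - 28*b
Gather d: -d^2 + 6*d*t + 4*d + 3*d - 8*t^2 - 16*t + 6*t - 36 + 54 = -d^2 + d*(6*t + 7) - 8*t^2 - 10*t + 18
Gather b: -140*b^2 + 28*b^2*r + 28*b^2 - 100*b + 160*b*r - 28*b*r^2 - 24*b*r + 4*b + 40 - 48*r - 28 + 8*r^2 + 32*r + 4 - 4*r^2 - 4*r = b^2*(28*r - 112) + b*(-28*r^2 + 136*r - 96) + 4*r^2 - 20*r + 16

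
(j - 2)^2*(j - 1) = j^3 - 5*j^2 + 8*j - 4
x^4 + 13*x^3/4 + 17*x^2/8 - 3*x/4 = x*(x - 1/4)*(x + 3/2)*(x + 2)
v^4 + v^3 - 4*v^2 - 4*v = v*(v - 2)*(v + 1)*(v + 2)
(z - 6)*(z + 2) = z^2 - 4*z - 12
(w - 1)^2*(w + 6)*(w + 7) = w^4 + 11*w^3 + 17*w^2 - 71*w + 42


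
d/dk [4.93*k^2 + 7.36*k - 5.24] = 9.86*k + 7.36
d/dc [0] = 0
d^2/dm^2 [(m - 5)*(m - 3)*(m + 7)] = 6*m - 2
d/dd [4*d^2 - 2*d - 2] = 8*d - 2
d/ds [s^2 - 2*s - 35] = 2*s - 2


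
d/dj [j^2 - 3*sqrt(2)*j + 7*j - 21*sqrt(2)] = 2*j - 3*sqrt(2) + 7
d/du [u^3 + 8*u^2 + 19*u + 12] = 3*u^2 + 16*u + 19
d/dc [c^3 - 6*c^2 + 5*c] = 3*c^2 - 12*c + 5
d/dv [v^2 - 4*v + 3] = 2*v - 4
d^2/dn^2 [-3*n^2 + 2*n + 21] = -6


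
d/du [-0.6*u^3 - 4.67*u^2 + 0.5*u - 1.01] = -1.8*u^2 - 9.34*u + 0.5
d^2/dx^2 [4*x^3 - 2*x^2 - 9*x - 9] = 24*x - 4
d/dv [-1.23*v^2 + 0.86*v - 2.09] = 0.86 - 2.46*v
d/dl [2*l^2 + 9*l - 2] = 4*l + 9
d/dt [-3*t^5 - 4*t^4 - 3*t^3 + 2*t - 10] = -15*t^4 - 16*t^3 - 9*t^2 + 2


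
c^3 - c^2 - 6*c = c*(c - 3)*(c + 2)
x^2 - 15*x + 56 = (x - 8)*(x - 7)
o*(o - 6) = o^2 - 6*o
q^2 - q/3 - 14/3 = (q - 7/3)*(q + 2)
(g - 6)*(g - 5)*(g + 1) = g^3 - 10*g^2 + 19*g + 30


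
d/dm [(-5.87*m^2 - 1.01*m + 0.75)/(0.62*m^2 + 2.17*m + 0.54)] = (-12.1117*m^2 - 7.2696*m - 2.1729)/(0.3844*m^4 + 2.6908*m^3 + 5.3785*m^2 + 2.3436*m + 0.2916)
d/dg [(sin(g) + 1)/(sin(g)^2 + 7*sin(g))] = (-2*sin(g) + cos(g)^2 - 8)*cos(g)/((sin(g) + 7)^2*sin(g)^2)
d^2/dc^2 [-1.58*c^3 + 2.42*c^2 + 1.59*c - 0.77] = 4.84 - 9.48*c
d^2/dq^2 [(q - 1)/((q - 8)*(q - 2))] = 2*(q^3 - 3*q^2 - 18*q + 76)/(q^6 - 30*q^5 + 348*q^4 - 1960*q^3 + 5568*q^2 - 7680*q + 4096)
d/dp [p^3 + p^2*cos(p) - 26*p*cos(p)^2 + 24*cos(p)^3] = -p^2*sin(p) + 3*p^2 + 26*p*sin(2*p) + 2*p*cos(p) - 72*sin(p)*cos(p)^2 - 26*cos(p)^2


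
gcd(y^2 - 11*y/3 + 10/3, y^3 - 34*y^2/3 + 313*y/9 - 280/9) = y - 5/3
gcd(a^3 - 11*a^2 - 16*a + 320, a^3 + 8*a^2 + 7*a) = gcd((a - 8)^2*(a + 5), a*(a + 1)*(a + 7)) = 1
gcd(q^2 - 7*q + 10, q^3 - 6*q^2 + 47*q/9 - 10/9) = q - 5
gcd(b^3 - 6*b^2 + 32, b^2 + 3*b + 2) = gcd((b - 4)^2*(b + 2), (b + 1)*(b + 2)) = b + 2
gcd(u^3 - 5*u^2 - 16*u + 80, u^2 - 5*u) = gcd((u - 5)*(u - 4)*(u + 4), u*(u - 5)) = u - 5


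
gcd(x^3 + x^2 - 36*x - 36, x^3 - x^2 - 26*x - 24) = x^2 - 5*x - 6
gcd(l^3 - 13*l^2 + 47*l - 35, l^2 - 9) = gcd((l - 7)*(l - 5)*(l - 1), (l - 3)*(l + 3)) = 1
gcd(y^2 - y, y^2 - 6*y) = y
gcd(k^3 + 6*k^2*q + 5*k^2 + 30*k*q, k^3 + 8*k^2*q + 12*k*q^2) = k^2 + 6*k*q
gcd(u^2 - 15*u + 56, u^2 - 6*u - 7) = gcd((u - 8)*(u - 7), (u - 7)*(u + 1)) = u - 7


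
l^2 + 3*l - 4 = (l - 1)*(l + 4)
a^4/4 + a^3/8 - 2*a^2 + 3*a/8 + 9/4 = (a/4 + 1/4)*(a - 2)*(a - 3/2)*(a + 3)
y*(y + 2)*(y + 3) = y^3 + 5*y^2 + 6*y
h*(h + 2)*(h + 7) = h^3 + 9*h^2 + 14*h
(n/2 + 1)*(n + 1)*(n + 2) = n^3/2 + 5*n^2/2 + 4*n + 2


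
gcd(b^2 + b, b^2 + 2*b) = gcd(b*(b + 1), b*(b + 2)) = b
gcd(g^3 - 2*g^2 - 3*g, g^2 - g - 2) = g + 1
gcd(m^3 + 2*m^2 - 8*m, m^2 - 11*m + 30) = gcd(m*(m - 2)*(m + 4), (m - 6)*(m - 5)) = 1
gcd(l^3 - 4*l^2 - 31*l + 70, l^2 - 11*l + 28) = l - 7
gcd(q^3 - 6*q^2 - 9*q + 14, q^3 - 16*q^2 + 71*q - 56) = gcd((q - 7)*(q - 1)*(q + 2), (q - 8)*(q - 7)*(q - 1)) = q^2 - 8*q + 7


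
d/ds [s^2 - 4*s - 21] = 2*s - 4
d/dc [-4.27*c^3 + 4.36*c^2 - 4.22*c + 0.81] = -12.81*c^2 + 8.72*c - 4.22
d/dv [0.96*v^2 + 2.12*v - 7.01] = 1.92*v + 2.12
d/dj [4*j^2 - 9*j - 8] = 8*j - 9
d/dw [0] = 0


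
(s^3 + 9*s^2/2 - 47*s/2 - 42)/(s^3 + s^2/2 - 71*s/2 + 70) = (2*s + 3)/(2*s - 5)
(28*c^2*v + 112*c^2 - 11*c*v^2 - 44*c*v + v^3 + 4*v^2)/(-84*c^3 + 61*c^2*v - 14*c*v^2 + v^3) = (v + 4)/(-3*c + v)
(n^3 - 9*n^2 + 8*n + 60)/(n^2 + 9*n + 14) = (n^2 - 11*n + 30)/(n + 7)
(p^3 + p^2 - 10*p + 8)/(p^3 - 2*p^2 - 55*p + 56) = (p^2 + 2*p - 8)/(p^2 - p - 56)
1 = 1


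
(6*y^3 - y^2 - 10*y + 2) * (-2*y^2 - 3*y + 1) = -12*y^5 - 16*y^4 + 29*y^3 + 25*y^2 - 16*y + 2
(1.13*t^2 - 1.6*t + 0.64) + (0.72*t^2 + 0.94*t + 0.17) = 1.85*t^2 - 0.66*t + 0.81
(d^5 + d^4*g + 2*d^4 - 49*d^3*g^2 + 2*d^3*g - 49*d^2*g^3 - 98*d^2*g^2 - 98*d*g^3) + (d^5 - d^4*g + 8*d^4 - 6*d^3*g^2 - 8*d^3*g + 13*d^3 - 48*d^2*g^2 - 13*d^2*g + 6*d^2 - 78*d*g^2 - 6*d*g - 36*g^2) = 2*d^5 + 10*d^4 - 55*d^3*g^2 - 6*d^3*g + 13*d^3 - 49*d^2*g^3 - 146*d^2*g^2 - 13*d^2*g + 6*d^2 - 98*d*g^3 - 78*d*g^2 - 6*d*g - 36*g^2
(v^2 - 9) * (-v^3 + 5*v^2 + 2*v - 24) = -v^5 + 5*v^4 + 11*v^3 - 69*v^2 - 18*v + 216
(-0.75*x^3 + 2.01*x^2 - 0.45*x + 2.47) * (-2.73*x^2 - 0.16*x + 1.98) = 2.0475*x^5 - 5.3673*x^4 - 0.5781*x^3 - 2.6913*x^2 - 1.2862*x + 4.8906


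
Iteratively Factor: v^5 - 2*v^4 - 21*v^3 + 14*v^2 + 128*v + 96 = (v + 1)*(v^4 - 3*v^3 - 18*v^2 + 32*v + 96) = (v + 1)*(v + 3)*(v^3 - 6*v^2 + 32) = (v + 1)*(v + 2)*(v + 3)*(v^2 - 8*v + 16) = (v - 4)*(v + 1)*(v + 2)*(v + 3)*(v - 4)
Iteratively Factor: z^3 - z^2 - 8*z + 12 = (z - 2)*(z^2 + z - 6) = (z - 2)^2*(z + 3)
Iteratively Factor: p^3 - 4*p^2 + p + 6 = (p - 3)*(p^2 - p - 2) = (p - 3)*(p - 2)*(p + 1)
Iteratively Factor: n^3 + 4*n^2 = (n + 4)*(n^2) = n*(n + 4)*(n)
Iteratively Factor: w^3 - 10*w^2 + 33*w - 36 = (w - 4)*(w^2 - 6*w + 9) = (w - 4)*(w - 3)*(w - 3)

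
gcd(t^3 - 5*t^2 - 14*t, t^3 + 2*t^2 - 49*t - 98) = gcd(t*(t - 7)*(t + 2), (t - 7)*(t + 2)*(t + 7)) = t^2 - 5*t - 14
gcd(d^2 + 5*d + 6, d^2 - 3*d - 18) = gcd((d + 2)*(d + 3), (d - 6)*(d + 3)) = d + 3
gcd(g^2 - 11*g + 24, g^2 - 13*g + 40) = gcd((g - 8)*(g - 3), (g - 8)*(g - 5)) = g - 8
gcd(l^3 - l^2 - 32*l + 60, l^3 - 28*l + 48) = l^2 + 4*l - 12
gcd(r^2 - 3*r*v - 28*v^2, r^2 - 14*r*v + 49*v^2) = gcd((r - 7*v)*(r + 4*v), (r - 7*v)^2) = r - 7*v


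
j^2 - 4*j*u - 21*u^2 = (j - 7*u)*(j + 3*u)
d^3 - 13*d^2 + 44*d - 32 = (d - 8)*(d - 4)*(d - 1)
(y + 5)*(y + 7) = y^2 + 12*y + 35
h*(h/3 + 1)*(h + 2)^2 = h^4/3 + 7*h^3/3 + 16*h^2/3 + 4*h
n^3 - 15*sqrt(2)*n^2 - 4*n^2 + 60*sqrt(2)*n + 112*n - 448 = (n - 4)*(n - 8*sqrt(2))*(n - 7*sqrt(2))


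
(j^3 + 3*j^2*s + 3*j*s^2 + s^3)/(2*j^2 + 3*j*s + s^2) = (j^2 + 2*j*s + s^2)/(2*j + s)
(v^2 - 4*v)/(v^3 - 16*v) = 1/(v + 4)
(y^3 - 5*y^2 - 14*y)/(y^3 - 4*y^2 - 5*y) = (-y^2 + 5*y + 14)/(-y^2 + 4*y + 5)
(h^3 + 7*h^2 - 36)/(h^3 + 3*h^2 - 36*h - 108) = (h - 2)/(h - 6)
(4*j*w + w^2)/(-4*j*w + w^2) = (4*j + w)/(-4*j + w)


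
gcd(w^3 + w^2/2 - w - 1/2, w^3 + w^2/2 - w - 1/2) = w^3 + w^2/2 - w - 1/2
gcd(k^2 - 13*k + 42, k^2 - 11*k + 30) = k - 6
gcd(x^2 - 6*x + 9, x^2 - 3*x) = x - 3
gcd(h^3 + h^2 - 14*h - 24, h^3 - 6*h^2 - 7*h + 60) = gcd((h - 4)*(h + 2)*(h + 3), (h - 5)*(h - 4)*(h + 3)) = h^2 - h - 12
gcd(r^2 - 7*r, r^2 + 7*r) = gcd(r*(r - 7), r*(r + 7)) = r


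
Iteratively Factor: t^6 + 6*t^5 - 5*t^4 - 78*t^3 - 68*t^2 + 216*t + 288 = (t + 2)*(t^5 + 4*t^4 - 13*t^3 - 52*t^2 + 36*t + 144) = (t - 3)*(t + 2)*(t^4 + 7*t^3 + 8*t^2 - 28*t - 48) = (t - 3)*(t - 2)*(t + 2)*(t^3 + 9*t^2 + 26*t + 24) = (t - 3)*(t - 2)*(t + 2)^2*(t^2 + 7*t + 12) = (t - 3)*(t - 2)*(t + 2)^2*(t + 4)*(t + 3)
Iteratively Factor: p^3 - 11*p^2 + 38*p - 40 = (p - 2)*(p^2 - 9*p + 20) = (p - 4)*(p - 2)*(p - 5)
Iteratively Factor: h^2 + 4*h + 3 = (h + 1)*(h + 3)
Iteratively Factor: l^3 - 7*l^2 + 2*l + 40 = (l - 4)*(l^2 - 3*l - 10) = (l - 5)*(l - 4)*(l + 2)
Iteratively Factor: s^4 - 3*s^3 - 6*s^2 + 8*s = (s)*(s^3 - 3*s^2 - 6*s + 8) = s*(s - 1)*(s^2 - 2*s - 8) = s*(s - 1)*(s + 2)*(s - 4)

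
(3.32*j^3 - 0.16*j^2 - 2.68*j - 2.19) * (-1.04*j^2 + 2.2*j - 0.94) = -3.4528*j^5 + 7.4704*j^4 - 0.685599999999999*j^3 - 3.468*j^2 - 2.2988*j + 2.0586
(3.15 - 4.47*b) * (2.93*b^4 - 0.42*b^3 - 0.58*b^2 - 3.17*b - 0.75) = -13.0971*b^5 + 11.1069*b^4 + 1.2696*b^3 + 12.3429*b^2 - 6.633*b - 2.3625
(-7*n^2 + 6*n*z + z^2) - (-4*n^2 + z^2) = -3*n^2 + 6*n*z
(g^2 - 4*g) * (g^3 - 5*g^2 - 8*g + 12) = g^5 - 9*g^4 + 12*g^3 + 44*g^2 - 48*g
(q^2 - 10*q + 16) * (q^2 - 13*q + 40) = q^4 - 23*q^3 + 186*q^2 - 608*q + 640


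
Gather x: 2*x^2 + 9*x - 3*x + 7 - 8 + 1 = 2*x^2 + 6*x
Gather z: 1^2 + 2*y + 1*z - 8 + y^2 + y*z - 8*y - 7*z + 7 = y^2 - 6*y + z*(y - 6)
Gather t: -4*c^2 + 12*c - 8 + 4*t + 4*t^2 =-4*c^2 + 12*c + 4*t^2 + 4*t - 8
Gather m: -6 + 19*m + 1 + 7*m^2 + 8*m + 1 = 7*m^2 + 27*m - 4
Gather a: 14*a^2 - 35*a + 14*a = 14*a^2 - 21*a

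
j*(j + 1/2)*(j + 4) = j^3 + 9*j^2/2 + 2*j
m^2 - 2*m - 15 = (m - 5)*(m + 3)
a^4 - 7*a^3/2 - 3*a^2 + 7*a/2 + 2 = (a - 4)*(a - 1)*(a + 1/2)*(a + 1)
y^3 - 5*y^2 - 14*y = y*(y - 7)*(y + 2)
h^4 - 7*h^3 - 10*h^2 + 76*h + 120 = (h - 6)*(h - 5)*(h + 2)^2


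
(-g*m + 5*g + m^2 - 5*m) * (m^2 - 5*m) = -g*m^3 + 10*g*m^2 - 25*g*m + m^4 - 10*m^3 + 25*m^2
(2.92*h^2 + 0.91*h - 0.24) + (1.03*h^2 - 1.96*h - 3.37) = 3.95*h^2 - 1.05*h - 3.61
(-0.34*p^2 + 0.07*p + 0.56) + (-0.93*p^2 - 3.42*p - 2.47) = -1.27*p^2 - 3.35*p - 1.91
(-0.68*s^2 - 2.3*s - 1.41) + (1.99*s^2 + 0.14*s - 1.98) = 1.31*s^2 - 2.16*s - 3.39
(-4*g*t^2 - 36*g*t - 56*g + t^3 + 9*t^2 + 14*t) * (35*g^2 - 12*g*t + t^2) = -140*g^3*t^2 - 1260*g^3*t - 1960*g^3 + 83*g^2*t^3 + 747*g^2*t^2 + 1162*g^2*t - 16*g*t^4 - 144*g*t^3 - 224*g*t^2 + t^5 + 9*t^4 + 14*t^3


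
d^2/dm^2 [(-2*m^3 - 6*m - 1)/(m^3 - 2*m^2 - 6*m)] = 4*(-2*m^6 - 27*m^5 + 15*m^4 - 58*m^3 + 3*m^2 - 18*m - 18)/(m^3*(m^6 - 6*m^5 - 6*m^4 + 64*m^3 + 36*m^2 - 216*m - 216))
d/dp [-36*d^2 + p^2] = 2*p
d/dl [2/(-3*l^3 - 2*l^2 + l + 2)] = 2*(9*l^2 + 4*l - 1)/(3*l^3 + 2*l^2 - l - 2)^2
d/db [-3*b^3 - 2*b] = -9*b^2 - 2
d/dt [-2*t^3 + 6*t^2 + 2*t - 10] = -6*t^2 + 12*t + 2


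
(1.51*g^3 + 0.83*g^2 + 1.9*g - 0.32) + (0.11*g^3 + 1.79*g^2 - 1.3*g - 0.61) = 1.62*g^3 + 2.62*g^2 + 0.6*g - 0.93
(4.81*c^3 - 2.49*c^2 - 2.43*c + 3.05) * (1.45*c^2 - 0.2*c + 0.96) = 6.9745*c^5 - 4.5725*c^4 + 1.5921*c^3 + 2.5181*c^2 - 2.9428*c + 2.928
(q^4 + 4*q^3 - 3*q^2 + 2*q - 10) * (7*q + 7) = 7*q^5 + 35*q^4 + 7*q^3 - 7*q^2 - 56*q - 70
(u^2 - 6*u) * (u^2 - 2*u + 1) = u^4 - 8*u^3 + 13*u^2 - 6*u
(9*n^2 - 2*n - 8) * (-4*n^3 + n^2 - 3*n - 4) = -36*n^5 + 17*n^4 + 3*n^3 - 38*n^2 + 32*n + 32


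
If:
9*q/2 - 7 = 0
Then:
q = 14/9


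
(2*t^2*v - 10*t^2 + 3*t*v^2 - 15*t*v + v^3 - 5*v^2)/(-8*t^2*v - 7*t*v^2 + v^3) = (-2*t*v + 10*t - v^2 + 5*v)/(v*(8*t - v))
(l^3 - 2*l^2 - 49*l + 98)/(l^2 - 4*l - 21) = (l^2 + 5*l - 14)/(l + 3)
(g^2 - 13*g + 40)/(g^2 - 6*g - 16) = (g - 5)/(g + 2)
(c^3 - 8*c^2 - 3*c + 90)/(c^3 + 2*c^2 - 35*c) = (c^2 - 3*c - 18)/(c*(c + 7))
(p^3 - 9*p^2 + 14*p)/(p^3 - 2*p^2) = (p - 7)/p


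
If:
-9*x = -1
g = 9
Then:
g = 9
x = 1/9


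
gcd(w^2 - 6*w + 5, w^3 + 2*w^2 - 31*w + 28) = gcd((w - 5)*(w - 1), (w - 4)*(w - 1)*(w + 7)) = w - 1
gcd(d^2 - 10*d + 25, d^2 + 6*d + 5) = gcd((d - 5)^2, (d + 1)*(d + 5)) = 1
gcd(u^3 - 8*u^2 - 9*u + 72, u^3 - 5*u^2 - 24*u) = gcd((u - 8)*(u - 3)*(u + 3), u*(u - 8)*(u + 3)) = u^2 - 5*u - 24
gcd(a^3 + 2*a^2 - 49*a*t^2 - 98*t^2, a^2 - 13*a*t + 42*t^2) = -a + 7*t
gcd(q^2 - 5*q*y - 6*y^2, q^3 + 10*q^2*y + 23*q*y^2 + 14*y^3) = q + y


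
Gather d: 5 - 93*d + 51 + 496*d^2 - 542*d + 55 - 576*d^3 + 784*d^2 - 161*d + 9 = -576*d^3 + 1280*d^2 - 796*d + 120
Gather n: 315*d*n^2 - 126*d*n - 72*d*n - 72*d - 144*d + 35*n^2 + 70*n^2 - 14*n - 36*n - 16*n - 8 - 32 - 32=-216*d + n^2*(315*d + 105) + n*(-198*d - 66) - 72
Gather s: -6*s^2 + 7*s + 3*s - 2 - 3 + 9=-6*s^2 + 10*s + 4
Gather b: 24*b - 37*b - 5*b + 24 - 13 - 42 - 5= -18*b - 36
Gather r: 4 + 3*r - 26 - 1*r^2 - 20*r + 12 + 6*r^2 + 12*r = 5*r^2 - 5*r - 10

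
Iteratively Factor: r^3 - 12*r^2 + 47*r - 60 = (r - 5)*(r^2 - 7*r + 12) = (r - 5)*(r - 3)*(r - 4)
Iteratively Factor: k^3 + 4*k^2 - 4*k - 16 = (k + 4)*(k^2 - 4) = (k - 2)*(k + 4)*(k + 2)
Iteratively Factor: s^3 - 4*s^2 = (s - 4)*(s^2) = s*(s - 4)*(s)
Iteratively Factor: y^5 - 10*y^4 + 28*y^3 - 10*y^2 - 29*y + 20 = (y - 4)*(y^4 - 6*y^3 + 4*y^2 + 6*y - 5) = (y - 4)*(y + 1)*(y^3 - 7*y^2 + 11*y - 5) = (y - 4)*(y - 1)*(y + 1)*(y^2 - 6*y + 5) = (y - 5)*(y - 4)*(y - 1)*(y + 1)*(y - 1)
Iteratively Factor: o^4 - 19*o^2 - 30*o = (o - 5)*(o^3 + 5*o^2 + 6*o) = (o - 5)*(o + 3)*(o^2 + 2*o) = o*(o - 5)*(o + 3)*(o + 2)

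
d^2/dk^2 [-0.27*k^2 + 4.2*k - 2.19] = -0.540000000000000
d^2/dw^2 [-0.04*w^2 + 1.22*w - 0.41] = -0.0800000000000000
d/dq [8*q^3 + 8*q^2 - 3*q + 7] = 24*q^2 + 16*q - 3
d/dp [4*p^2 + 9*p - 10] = 8*p + 9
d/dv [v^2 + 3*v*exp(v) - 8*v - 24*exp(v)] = 3*v*exp(v) + 2*v - 21*exp(v) - 8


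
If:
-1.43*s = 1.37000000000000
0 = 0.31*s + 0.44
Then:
No Solution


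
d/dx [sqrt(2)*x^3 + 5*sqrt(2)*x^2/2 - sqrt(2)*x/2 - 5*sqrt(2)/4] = sqrt(2)*(6*x^2 + 10*x - 1)/2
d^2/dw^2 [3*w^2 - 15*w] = 6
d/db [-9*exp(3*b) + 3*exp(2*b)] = (6 - 27*exp(b))*exp(2*b)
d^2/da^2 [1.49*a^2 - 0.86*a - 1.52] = 2.98000000000000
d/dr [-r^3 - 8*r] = -3*r^2 - 8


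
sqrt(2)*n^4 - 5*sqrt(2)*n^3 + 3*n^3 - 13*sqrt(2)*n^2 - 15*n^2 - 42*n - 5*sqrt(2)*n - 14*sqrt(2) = (n - 7)*(n + 2)*(n + sqrt(2))*(sqrt(2)*n + 1)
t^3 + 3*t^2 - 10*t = t*(t - 2)*(t + 5)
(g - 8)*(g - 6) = g^2 - 14*g + 48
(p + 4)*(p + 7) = p^2 + 11*p + 28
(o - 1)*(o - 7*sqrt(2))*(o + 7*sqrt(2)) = o^3 - o^2 - 98*o + 98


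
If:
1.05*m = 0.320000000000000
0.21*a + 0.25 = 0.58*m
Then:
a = -0.35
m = 0.30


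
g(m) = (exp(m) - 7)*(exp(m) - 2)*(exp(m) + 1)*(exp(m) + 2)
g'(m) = (exp(m) - 7)*(exp(m) - 2)*(exp(m) + 1)*exp(m) + (exp(m) - 7)*(exp(m) - 2)*(exp(m) + 2)*exp(m) + (exp(m) - 7)*(exp(m) + 1)*(exp(m) + 2)*exp(m) + (exp(m) - 2)*(exp(m) + 1)*(exp(m) + 2)*exp(m) = (4*exp(3*m) - 18*exp(2*m) - 22*exp(m) + 24)*exp(m)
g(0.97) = -46.95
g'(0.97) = -226.51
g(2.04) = 330.97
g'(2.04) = 4688.56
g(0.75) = -7.33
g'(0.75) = -138.23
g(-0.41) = 37.52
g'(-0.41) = 1.75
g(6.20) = 58232124910.80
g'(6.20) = 233651647274.03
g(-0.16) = 37.28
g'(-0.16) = -4.55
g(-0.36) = 37.59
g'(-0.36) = 0.87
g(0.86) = -24.71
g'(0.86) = -178.94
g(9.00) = 4308038535606425.94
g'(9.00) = 17235347875805101.53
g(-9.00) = 28.00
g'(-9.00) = 0.00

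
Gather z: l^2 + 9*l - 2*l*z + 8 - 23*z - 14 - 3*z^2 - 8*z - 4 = l^2 + 9*l - 3*z^2 + z*(-2*l - 31) - 10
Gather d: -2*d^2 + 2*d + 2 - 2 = -2*d^2 + 2*d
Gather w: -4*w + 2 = 2 - 4*w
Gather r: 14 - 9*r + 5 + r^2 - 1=r^2 - 9*r + 18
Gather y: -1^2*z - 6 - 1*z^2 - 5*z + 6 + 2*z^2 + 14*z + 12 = z^2 + 8*z + 12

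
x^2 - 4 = (x - 2)*(x + 2)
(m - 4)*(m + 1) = m^2 - 3*m - 4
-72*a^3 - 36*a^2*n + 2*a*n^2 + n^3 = (-6*a + n)*(2*a + n)*(6*a + n)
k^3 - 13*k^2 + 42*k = k*(k - 7)*(k - 6)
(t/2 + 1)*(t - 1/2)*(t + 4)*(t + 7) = t^4/2 + 25*t^3/4 + 87*t^2/4 + 31*t/2 - 14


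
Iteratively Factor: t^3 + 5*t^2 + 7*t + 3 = (t + 1)*(t^2 + 4*t + 3) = (t + 1)^2*(t + 3)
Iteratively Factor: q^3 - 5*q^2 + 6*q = (q)*(q^2 - 5*q + 6) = q*(q - 2)*(q - 3)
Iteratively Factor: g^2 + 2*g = (g)*(g + 2)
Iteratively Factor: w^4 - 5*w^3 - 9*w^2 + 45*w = (w + 3)*(w^3 - 8*w^2 + 15*w) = (w - 5)*(w + 3)*(w^2 - 3*w) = (w - 5)*(w - 3)*(w + 3)*(w)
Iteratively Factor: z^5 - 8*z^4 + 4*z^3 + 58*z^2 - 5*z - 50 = (z + 1)*(z^4 - 9*z^3 + 13*z^2 + 45*z - 50) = (z + 1)*(z + 2)*(z^3 - 11*z^2 + 35*z - 25) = (z - 1)*(z + 1)*(z + 2)*(z^2 - 10*z + 25) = (z - 5)*(z - 1)*(z + 1)*(z + 2)*(z - 5)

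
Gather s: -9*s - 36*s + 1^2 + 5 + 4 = 10 - 45*s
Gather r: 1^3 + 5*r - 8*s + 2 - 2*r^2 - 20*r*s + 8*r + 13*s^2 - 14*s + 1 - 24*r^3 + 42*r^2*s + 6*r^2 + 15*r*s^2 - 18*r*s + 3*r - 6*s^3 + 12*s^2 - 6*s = -24*r^3 + r^2*(42*s + 4) + r*(15*s^2 - 38*s + 16) - 6*s^3 + 25*s^2 - 28*s + 4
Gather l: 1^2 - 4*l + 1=2 - 4*l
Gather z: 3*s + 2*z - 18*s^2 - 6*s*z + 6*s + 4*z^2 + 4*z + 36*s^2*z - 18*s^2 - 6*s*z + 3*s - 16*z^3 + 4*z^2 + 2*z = -36*s^2 + 12*s - 16*z^3 + 8*z^2 + z*(36*s^2 - 12*s + 8)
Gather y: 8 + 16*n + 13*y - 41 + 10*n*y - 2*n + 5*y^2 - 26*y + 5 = 14*n + 5*y^2 + y*(10*n - 13) - 28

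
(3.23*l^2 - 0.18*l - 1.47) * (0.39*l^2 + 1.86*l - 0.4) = 1.2597*l^4 + 5.9376*l^3 - 2.2001*l^2 - 2.6622*l + 0.588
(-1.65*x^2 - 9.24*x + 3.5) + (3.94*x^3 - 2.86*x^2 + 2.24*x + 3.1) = 3.94*x^3 - 4.51*x^2 - 7.0*x + 6.6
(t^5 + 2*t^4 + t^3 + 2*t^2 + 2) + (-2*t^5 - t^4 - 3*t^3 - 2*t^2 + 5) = -t^5 + t^4 - 2*t^3 + 7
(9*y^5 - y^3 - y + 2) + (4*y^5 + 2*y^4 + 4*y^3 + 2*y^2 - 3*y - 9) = 13*y^5 + 2*y^4 + 3*y^3 + 2*y^2 - 4*y - 7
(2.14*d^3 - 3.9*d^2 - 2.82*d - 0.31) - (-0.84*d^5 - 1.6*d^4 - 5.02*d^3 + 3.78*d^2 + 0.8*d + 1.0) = 0.84*d^5 + 1.6*d^4 + 7.16*d^3 - 7.68*d^2 - 3.62*d - 1.31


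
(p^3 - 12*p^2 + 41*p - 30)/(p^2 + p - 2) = (p^2 - 11*p + 30)/(p + 2)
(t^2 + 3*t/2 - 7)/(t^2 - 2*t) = (t + 7/2)/t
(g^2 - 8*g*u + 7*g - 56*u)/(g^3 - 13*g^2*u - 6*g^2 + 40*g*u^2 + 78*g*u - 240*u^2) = (-g - 7)/(-g^2 + 5*g*u + 6*g - 30*u)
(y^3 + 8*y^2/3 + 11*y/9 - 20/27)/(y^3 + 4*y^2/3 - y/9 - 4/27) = (3*y + 5)/(3*y + 1)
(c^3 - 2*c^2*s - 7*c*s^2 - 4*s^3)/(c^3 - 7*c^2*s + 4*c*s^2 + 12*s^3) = (c^2 - 3*c*s - 4*s^2)/(c^2 - 8*c*s + 12*s^2)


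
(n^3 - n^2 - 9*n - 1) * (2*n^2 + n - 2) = 2*n^5 - n^4 - 21*n^3 - 9*n^2 + 17*n + 2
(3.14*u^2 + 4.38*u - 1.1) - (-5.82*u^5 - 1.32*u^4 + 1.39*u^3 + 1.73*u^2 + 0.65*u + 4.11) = 5.82*u^5 + 1.32*u^4 - 1.39*u^3 + 1.41*u^2 + 3.73*u - 5.21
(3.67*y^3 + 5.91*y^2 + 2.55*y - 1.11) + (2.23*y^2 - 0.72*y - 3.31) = 3.67*y^3 + 8.14*y^2 + 1.83*y - 4.42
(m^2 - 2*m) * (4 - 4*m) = -4*m^3 + 12*m^2 - 8*m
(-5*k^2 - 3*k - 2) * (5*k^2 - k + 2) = -25*k^4 - 10*k^3 - 17*k^2 - 4*k - 4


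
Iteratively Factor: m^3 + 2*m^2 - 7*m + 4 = (m - 1)*(m^2 + 3*m - 4) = (m - 1)*(m + 4)*(m - 1)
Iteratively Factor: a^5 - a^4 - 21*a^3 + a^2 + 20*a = (a - 5)*(a^4 + 4*a^3 - a^2 - 4*a) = a*(a - 5)*(a^3 + 4*a^2 - a - 4) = a*(a - 5)*(a - 1)*(a^2 + 5*a + 4) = a*(a - 5)*(a - 1)*(a + 4)*(a + 1)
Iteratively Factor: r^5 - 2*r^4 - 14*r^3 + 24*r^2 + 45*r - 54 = (r - 3)*(r^4 + r^3 - 11*r^2 - 9*r + 18) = (r - 3)^2*(r^3 + 4*r^2 + r - 6) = (r - 3)^2*(r - 1)*(r^2 + 5*r + 6) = (r - 3)^2*(r - 1)*(r + 3)*(r + 2)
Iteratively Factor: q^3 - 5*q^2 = (q)*(q^2 - 5*q) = q^2*(q - 5)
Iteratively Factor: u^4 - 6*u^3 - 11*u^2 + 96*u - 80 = (u - 5)*(u^3 - u^2 - 16*u + 16) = (u - 5)*(u + 4)*(u^2 - 5*u + 4) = (u - 5)*(u - 4)*(u + 4)*(u - 1)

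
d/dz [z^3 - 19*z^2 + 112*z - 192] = 3*z^2 - 38*z + 112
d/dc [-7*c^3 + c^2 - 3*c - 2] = -21*c^2 + 2*c - 3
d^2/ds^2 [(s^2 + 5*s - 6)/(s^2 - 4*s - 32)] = 6*(3*s^3 + 26*s^2 + 184*s + 32)/(s^6 - 12*s^5 - 48*s^4 + 704*s^3 + 1536*s^2 - 12288*s - 32768)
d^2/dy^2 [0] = 0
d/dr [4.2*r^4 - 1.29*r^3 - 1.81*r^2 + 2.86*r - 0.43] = 16.8*r^3 - 3.87*r^2 - 3.62*r + 2.86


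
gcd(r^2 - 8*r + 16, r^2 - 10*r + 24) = r - 4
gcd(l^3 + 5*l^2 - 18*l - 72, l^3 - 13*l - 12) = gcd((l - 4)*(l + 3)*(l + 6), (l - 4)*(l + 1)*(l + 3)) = l^2 - l - 12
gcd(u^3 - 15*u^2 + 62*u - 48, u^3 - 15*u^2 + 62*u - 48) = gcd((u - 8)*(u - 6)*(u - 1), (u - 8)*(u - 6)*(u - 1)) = u^3 - 15*u^2 + 62*u - 48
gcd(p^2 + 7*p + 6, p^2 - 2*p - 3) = p + 1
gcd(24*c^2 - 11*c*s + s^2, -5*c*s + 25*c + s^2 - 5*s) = 1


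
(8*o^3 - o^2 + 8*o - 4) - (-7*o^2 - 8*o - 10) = 8*o^3 + 6*o^2 + 16*o + 6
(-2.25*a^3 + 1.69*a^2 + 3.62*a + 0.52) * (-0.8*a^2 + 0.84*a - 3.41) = 1.8*a^5 - 3.242*a^4 + 6.1961*a^3 - 3.1381*a^2 - 11.9074*a - 1.7732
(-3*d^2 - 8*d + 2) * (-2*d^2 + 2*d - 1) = 6*d^4 + 10*d^3 - 17*d^2 + 12*d - 2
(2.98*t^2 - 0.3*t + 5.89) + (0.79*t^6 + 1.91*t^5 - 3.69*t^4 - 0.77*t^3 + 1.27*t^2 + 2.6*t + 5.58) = 0.79*t^6 + 1.91*t^5 - 3.69*t^4 - 0.77*t^3 + 4.25*t^2 + 2.3*t + 11.47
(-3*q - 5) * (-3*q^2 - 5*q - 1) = 9*q^3 + 30*q^2 + 28*q + 5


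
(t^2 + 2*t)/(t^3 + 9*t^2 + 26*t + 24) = t/(t^2 + 7*t + 12)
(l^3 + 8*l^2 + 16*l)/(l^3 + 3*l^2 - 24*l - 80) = l/(l - 5)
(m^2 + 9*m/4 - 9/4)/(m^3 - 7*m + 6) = (m - 3/4)/(m^2 - 3*m + 2)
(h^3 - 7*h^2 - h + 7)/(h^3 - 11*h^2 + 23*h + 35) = (h - 1)/(h - 5)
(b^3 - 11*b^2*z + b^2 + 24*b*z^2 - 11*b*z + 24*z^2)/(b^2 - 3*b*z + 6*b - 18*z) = (b^2 - 8*b*z + b - 8*z)/(b + 6)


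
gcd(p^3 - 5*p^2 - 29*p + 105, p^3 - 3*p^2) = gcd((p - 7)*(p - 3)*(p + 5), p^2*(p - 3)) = p - 3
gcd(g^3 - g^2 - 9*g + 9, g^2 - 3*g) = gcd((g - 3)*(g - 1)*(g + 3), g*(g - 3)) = g - 3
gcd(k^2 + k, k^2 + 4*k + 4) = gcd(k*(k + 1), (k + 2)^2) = 1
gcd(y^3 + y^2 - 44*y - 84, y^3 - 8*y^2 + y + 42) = y^2 - 5*y - 14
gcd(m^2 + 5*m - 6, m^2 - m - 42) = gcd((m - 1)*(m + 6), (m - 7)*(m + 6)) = m + 6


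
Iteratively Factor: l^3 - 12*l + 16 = (l + 4)*(l^2 - 4*l + 4) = (l - 2)*(l + 4)*(l - 2)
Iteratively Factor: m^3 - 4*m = (m - 2)*(m^2 + 2*m) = m*(m - 2)*(m + 2)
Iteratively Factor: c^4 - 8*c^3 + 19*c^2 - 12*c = (c - 3)*(c^3 - 5*c^2 + 4*c) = (c - 3)*(c - 1)*(c^2 - 4*c) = (c - 4)*(c - 3)*(c - 1)*(c)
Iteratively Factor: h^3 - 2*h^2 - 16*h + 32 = (h + 4)*(h^2 - 6*h + 8) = (h - 4)*(h + 4)*(h - 2)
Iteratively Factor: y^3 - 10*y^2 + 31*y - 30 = (y - 5)*(y^2 - 5*y + 6) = (y - 5)*(y - 3)*(y - 2)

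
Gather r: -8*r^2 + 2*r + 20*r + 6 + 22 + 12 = -8*r^2 + 22*r + 40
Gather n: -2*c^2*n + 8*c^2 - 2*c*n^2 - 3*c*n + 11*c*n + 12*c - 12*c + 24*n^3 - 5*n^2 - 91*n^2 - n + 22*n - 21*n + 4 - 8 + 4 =8*c^2 + 24*n^3 + n^2*(-2*c - 96) + n*(-2*c^2 + 8*c)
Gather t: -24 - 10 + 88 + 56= 110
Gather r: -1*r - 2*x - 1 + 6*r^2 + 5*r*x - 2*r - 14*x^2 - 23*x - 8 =6*r^2 + r*(5*x - 3) - 14*x^2 - 25*x - 9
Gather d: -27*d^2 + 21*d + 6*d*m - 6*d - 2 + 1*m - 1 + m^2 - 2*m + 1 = -27*d^2 + d*(6*m + 15) + m^2 - m - 2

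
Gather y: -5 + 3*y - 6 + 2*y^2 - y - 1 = 2*y^2 + 2*y - 12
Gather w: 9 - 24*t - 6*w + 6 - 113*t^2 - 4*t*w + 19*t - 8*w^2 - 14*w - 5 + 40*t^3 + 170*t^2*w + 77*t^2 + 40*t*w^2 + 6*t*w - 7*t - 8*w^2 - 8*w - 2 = 40*t^3 - 36*t^2 - 12*t + w^2*(40*t - 16) + w*(170*t^2 + 2*t - 28) + 8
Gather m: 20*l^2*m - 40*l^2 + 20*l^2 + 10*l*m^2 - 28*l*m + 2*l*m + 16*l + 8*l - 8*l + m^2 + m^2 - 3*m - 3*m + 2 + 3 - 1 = -20*l^2 + 16*l + m^2*(10*l + 2) + m*(20*l^2 - 26*l - 6) + 4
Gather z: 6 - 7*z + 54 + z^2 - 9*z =z^2 - 16*z + 60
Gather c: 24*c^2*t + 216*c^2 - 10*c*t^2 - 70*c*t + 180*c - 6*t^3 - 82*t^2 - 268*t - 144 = c^2*(24*t + 216) + c*(-10*t^2 - 70*t + 180) - 6*t^3 - 82*t^2 - 268*t - 144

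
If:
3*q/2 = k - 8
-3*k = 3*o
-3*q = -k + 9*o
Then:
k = -2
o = 2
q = -20/3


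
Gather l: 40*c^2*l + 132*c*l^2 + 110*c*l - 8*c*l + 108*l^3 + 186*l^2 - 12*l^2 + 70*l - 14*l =108*l^3 + l^2*(132*c + 174) + l*(40*c^2 + 102*c + 56)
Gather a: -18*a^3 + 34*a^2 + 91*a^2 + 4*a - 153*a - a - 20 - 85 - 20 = -18*a^3 + 125*a^2 - 150*a - 125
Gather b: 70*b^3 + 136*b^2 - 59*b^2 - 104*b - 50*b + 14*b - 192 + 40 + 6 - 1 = 70*b^3 + 77*b^2 - 140*b - 147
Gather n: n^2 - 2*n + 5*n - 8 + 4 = n^2 + 3*n - 4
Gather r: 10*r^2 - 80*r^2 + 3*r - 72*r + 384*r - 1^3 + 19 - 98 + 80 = -70*r^2 + 315*r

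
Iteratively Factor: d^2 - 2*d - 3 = (d - 3)*(d + 1)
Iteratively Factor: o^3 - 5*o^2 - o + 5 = (o + 1)*(o^2 - 6*o + 5) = (o - 5)*(o + 1)*(o - 1)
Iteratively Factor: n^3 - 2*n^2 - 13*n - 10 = (n + 2)*(n^2 - 4*n - 5) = (n - 5)*(n + 2)*(n + 1)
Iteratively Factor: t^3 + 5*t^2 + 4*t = (t + 1)*(t^2 + 4*t) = t*(t + 1)*(t + 4)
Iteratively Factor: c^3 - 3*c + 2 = (c - 1)*(c^2 + c - 2) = (c - 1)^2*(c + 2)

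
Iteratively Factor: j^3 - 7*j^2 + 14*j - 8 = (j - 1)*(j^2 - 6*j + 8) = (j - 2)*(j - 1)*(j - 4)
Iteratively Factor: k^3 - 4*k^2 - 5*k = (k + 1)*(k^2 - 5*k) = (k - 5)*(k + 1)*(k)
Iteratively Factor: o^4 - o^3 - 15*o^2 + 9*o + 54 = (o - 3)*(o^3 + 2*o^2 - 9*o - 18) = (o - 3)*(o + 2)*(o^2 - 9) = (o - 3)^2*(o + 2)*(o + 3)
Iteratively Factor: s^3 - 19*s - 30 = (s + 2)*(s^2 - 2*s - 15) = (s - 5)*(s + 2)*(s + 3)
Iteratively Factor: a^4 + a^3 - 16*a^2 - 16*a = (a + 1)*(a^3 - 16*a) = a*(a + 1)*(a^2 - 16) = a*(a + 1)*(a + 4)*(a - 4)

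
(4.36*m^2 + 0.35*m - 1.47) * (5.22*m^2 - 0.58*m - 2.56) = 22.7592*m^4 - 0.7018*m^3 - 19.038*m^2 - 0.0434*m + 3.7632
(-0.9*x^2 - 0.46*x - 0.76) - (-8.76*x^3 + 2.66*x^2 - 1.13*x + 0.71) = 8.76*x^3 - 3.56*x^2 + 0.67*x - 1.47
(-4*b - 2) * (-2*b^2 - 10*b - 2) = 8*b^3 + 44*b^2 + 28*b + 4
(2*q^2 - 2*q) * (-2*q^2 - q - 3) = -4*q^4 + 2*q^3 - 4*q^2 + 6*q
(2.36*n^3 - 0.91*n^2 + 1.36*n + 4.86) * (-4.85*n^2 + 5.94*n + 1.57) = -11.446*n^5 + 18.4319*n^4 - 8.2962*n^3 - 16.9213*n^2 + 31.0036*n + 7.6302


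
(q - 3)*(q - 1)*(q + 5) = q^3 + q^2 - 17*q + 15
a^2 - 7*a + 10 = (a - 5)*(a - 2)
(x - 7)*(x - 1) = x^2 - 8*x + 7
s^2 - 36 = (s - 6)*(s + 6)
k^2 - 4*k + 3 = (k - 3)*(k - 1)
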